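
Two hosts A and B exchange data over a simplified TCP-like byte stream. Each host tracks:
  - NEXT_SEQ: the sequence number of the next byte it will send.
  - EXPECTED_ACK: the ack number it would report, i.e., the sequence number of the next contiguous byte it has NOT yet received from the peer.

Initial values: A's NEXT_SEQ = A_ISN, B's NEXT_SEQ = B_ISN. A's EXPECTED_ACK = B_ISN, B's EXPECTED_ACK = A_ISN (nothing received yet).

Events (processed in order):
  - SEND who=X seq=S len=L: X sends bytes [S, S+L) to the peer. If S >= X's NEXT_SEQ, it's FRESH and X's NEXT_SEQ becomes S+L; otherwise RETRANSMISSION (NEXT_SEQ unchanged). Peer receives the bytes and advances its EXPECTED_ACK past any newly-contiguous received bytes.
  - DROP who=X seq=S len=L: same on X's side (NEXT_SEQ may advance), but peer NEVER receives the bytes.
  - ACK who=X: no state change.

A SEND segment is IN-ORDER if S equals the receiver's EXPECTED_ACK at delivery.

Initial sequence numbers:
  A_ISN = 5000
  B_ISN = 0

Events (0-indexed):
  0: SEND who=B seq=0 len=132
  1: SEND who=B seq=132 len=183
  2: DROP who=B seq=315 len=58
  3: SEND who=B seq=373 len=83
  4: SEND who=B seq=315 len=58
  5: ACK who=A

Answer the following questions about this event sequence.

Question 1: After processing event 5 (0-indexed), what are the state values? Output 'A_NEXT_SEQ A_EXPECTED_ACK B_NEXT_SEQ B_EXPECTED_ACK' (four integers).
After event 0: A_seq=5000 A_ack=132 B_seq=132 B_ack=5000
After event 1: A_seq=5000 A_ack=315 B_seq=315 B_ack=5000
After event 2: A_seq=5000 A_ack=315 B_seq=373 B_ack=5000
After event 3: A_seq=5000 A_ack=315 B_seq=456 B_ack=5000
After event 4: A_seq=5000 A_ack=456 B_seq=456 B_ack=5000
After event 5: A_seq=5000 A_ack=456 B_seq=456 B_ack=5000

5000 456 456 5000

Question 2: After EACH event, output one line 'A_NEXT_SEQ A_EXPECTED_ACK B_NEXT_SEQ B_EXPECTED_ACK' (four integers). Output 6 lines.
5000 132 132 5000
5000 315 315 5000
5000 315 373 5000
5000 315 456 5000
5000 456 456 5000
5000 456 456 5000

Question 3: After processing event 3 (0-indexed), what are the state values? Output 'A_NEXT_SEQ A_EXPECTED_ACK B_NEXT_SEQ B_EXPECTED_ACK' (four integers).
After event 0: A_seq=5000 A_ack=132 B_seq=132 B_ack=5000
After event 1: A_seq=5000 A_ack=315 B_seq=315 B_ack=5000
After event 2: A_seq=5000 A_ack=315 B_seq=373 B_ack=5000
After event 3: A_seq=5000 A_ack=315 B_seq=456 B_ack=5000

5000 315 456 5000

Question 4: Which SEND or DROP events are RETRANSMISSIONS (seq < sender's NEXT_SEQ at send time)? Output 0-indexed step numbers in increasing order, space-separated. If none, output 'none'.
Answer: 4

Derivation:
Step 0: SEND seq=0 -> fresh
Step 1: SEND seq=132 -> fresh
Step 2: DROP seq=315 -> fresh
Step 3: SEND seq=373 -> fresh
Step 4: SEND seq=315 -> retransmit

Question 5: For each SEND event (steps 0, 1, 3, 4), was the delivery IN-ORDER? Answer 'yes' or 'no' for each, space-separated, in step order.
Answer: yes yes no yes

Derivation:
Step 0: SEND seq=0 -> in-order
Step 1: SEND seq=132 -> in-order
Step 3: SEND seq=373 -> out-of-order
Step 4: SEND seq=315 -> in-order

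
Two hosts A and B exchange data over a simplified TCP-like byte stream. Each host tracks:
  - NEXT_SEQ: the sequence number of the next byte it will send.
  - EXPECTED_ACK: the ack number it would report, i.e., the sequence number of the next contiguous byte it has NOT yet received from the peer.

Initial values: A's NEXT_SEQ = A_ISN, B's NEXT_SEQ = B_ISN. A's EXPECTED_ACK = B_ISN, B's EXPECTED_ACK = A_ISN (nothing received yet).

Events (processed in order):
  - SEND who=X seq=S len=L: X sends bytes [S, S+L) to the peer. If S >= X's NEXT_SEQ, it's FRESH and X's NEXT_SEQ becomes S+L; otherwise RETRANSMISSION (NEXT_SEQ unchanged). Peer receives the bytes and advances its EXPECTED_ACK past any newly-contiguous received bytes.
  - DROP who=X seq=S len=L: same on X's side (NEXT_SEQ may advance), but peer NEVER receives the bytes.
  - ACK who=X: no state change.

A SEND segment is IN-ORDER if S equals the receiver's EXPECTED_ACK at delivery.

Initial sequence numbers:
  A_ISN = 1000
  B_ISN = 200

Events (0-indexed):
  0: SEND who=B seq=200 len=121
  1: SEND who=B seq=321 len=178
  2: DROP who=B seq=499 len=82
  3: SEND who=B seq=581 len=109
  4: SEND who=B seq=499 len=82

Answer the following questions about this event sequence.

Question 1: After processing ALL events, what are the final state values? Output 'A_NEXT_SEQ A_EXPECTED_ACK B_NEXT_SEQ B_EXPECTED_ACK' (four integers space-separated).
After event 0: A_seq=1000 A_ack=321 B_seq=321 B_ack=1000
After event 1: A_seq=1000 A_ack=499 B_seq=499 B_ack=1000
After event 2: A_seq=1000 A_ack=499 B_seq=581 B_ack=1000
After event 3: A_seq=1000 A_ack=499 B_seq=690 B_ack=1000
After event 4: A_seq=1000 A_ack=690 B_seq=690 B_ack=1000

Answer: 1000 690 690 1000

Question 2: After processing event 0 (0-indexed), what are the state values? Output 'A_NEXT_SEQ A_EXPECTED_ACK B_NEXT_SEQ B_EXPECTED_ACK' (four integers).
After event 0: A_seq=1000 A_ack=321 B_seq=321 B_ack=1000

1000 321 321 1000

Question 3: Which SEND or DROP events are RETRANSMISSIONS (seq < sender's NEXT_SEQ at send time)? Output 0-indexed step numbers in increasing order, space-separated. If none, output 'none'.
Answer: 4

Derivation:
Step 0: SEND seq=200 -> fresh
Step 1: SEND seq=321 -> fresh
Step 2: DROP seq=499 -> fresh
Step 3: SEND seq=581 -> fresh
Step 4: SEND seq=499 -> retransmit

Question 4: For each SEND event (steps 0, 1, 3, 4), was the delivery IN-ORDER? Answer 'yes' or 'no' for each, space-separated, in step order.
Answer: yes yes no yes

Derivation:
Step 0: SEND seq=200 -> in-order
Step 1: SEND seq=321 -> in-order
Step 3: SEND seq=581 -> out-of-order
Step 4: SEND seq=499 -> in-order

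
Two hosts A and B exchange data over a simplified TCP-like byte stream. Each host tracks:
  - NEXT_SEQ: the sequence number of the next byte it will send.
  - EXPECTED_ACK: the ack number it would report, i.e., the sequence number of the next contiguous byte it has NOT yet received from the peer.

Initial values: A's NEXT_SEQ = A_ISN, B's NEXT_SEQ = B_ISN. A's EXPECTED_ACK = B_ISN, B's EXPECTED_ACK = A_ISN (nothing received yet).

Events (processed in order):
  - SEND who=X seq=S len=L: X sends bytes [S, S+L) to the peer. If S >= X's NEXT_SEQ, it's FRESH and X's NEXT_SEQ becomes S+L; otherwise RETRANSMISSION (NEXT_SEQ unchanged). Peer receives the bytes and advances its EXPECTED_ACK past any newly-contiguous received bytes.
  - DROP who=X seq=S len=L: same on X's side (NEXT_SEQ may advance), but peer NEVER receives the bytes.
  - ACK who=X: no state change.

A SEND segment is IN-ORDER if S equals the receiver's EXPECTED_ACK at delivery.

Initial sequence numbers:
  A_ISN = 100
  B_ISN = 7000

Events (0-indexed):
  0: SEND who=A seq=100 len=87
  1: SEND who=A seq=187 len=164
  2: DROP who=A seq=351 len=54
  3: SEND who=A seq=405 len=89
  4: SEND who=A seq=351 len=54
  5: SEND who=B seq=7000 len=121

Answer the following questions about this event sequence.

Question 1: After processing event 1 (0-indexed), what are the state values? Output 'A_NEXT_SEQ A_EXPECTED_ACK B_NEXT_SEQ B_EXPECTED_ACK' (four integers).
After event 0: A_seq=187 A_ack=7000 B_seq=7000 B_ack=187
After event 1: A_seq=351 A_ack=7000 B_seq=7000 B_ack=351

351 7000 7000 351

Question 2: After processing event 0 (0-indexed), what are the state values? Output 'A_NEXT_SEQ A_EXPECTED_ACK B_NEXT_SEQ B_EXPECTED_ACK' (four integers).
After event 0: A_seq=187 A_ack=7000 B_seq=7000 B_ack=187

187 7000 7000 187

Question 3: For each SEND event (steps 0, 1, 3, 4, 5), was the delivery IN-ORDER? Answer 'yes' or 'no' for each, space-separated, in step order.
Answer: yes yes no yes yes

Derivation:
Step 0: SEND seq=100 -> in-order
Step 1: SEND seq=187 -> in-order
Step 3: SEND seq=405 -> out-of-order
Step 4: SEND seq=351 -> in-order
Step 5: SEND seq=7000 -> in-order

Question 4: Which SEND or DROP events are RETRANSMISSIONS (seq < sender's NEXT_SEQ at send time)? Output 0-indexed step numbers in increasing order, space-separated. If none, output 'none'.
Step 0: SEND seq=100 -> fresh
Step 1: SEND seq=187 -> fresh
Step 2: DROP seq=351 -> fresh
Step 3: SEND seq=405 -> fresh
Step 4: SEND seq=351 -> retransmit
Step 5: SEND seq=7000 -> fresh

Answer: 4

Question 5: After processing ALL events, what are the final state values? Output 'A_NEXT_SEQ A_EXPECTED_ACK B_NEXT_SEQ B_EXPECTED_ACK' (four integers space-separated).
After event 0: A_seq=187 A_ack=7000 B_seq=7000 B_ack=187
After event 1: A_seq=351 A_ack=7000 B_seq=7000 B_ack=351
After event 2: A_seq=405 A_ack=7000 B_seq=7000 B_ack=351
After event 3: A_seq=494 A_ack=7000 B_seq=7000 B_ack=351
After event 4: A_seq=494 A_ack=7000 B_seq=7000 B_ack=494
After event 5: A_seq=494 A_ack=7121 B_seq=7121 B_ack=494

Answer: 494 7121 7121 494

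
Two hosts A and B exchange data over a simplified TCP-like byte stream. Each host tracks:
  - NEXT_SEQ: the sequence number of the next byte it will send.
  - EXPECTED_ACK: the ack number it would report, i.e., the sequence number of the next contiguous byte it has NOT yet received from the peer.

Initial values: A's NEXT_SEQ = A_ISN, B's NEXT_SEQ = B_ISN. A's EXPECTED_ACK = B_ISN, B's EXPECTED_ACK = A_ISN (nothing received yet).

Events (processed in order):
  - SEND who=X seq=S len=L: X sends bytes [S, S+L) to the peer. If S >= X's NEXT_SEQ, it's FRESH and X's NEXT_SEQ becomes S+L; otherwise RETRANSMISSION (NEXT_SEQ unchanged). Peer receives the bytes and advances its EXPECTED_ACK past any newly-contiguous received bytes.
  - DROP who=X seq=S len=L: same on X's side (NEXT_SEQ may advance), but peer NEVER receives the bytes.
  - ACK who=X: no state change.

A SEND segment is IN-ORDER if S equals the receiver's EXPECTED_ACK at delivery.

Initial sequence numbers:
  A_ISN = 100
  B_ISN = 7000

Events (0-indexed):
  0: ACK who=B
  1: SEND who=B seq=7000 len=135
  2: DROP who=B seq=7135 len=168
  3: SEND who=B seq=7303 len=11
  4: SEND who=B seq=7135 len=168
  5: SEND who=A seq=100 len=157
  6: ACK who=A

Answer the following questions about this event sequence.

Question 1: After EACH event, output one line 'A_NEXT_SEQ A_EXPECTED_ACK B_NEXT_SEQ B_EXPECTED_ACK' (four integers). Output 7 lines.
100 7000 7000 100
100 7135 7135 100
100 7135 7303 100
100 7135 7314 100
100 7314 7314 100
257 7314 7314 257
257 7314 7314 257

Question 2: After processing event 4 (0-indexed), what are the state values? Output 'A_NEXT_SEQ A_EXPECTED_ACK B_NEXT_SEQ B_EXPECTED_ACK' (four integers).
After event 0: A_seq=100 A_ack=7000 B_seq=7000 B_ack=100
After event 1: A_seq=100 A_ack=7135 B_seq=7135 B_ack=100
After event 2: A_seq=100 A_ack=7135 B_seq=7303 B_ack=100
After event 3: A_seq=100 A_ack=7135 B_seq=7314 B_ack=100
After event 4: A_seq=100 A_ack=7314 B_seq=7314 B_ack=100

100 7314 7314 100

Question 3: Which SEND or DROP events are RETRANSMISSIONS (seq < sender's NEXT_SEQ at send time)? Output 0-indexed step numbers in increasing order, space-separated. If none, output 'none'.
Answer: 4

Derivation:
Step 1: SEND seq=7000 -> fresh
Step 2: DROP seq=7135 -> fresh
Step 3: SEND seq=7303 -> fresh
Step 4: SEND seq=7135 -> retransmit
Step 5: SEND seq=100 -> fresh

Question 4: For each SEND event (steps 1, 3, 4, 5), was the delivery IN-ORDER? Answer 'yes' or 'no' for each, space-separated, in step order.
Step 1: SEND seq=7000 -> in-order
Step 3: SEND seq=7303 -> out-of-order
Step 4: SEND seq=7135 -> in-order
Step 5: SEND seq=100 -> in-order

Answer: yes no yes yes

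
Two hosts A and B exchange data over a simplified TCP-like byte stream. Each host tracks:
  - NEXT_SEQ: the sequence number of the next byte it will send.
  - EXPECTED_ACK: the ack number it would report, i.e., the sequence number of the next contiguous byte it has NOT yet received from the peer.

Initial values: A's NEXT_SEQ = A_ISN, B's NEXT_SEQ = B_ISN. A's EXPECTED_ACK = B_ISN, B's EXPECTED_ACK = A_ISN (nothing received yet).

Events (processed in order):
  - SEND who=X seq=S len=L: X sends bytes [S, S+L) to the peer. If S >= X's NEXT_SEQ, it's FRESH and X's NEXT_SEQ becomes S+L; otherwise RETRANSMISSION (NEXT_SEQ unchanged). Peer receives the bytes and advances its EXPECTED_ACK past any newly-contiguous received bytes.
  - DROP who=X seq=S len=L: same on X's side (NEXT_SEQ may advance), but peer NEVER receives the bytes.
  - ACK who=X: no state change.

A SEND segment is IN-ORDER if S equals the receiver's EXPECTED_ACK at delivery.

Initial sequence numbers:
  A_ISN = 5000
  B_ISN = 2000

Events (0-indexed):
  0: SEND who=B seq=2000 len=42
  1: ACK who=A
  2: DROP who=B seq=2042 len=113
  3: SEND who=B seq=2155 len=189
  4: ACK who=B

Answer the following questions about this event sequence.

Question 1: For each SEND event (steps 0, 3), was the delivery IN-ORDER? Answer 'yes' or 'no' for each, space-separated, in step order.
Answer: yes no

Derivation:
Step 0: SEND seq=2000 -> in-order
Step 3: SEND seq=2155 -> out-of-order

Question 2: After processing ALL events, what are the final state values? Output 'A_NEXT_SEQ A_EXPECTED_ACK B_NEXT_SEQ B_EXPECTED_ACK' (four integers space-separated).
After event 0: A_seq=5000 A_ack=2042 B_seq=2042 B_ack=5000
After event 1: A_seq=5000 A_ack=2042 B_seq=2042 B_ack=5000
After event 2: A_seq=5000 A_ack=2042 B_seq=2155 B_ack=5000
After event 3: A_seq=5000 A_ack=2042 B_seq=2344 B_ack=5000
After event 4: A_seq=5000 A_ack=2042 B_seq=2344 B_ack=5000

Answer: 5000 2042 2344 5000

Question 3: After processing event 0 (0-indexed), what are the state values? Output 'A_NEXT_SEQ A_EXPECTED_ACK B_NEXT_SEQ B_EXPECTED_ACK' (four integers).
After event 0: A_seq=5000 A_ack=2042 B_seq=2042 B_ack=5000

5000 2042 2042 5000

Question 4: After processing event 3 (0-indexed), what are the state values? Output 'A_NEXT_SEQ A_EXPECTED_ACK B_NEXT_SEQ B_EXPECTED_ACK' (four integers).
After event 0: A_seq=5000 A_ack=2042 B_seq=2042 B_ack=5000
After event 1: A_seq=5000 A_ack=2042 B_seq=2042 B_ack=5000
After event 2: A_seq=5000 A_ack=2042 B_seq=2155 B_ack=5000
After event 3: A_seq=5000 A_ack=2042 B_seq=2344 B_ack=5000

5000 2042 2344 5000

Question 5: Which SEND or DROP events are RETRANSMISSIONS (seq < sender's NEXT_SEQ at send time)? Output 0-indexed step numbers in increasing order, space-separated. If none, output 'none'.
Step 0: SEND seq=2000 -> fresh
Step 2: DROP seq=2042 -> fresh
Step 3: SEND seq=2155 -> fresh

Answer: none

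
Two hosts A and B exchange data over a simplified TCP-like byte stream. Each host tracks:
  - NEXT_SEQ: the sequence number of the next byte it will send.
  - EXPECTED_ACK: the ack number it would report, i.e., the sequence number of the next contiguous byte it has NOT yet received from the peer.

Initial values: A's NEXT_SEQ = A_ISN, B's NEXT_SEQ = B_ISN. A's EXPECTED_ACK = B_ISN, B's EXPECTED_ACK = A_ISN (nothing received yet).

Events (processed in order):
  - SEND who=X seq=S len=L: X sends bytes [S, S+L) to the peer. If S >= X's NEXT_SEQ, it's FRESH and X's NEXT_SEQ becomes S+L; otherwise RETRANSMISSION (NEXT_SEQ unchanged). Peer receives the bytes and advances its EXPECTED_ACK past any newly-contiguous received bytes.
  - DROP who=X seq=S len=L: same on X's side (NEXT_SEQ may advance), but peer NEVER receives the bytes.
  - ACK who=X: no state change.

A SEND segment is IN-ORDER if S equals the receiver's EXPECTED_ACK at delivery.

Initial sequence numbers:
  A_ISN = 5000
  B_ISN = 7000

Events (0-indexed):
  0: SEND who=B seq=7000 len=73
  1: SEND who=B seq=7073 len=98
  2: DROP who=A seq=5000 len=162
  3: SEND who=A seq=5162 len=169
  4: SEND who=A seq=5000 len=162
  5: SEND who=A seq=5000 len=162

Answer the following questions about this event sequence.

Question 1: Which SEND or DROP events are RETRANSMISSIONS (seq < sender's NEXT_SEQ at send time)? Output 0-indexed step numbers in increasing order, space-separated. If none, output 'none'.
Step 0: SEND seq=7000 -> fresh
Step 1: SEND seq=7073 -> fresh
Step 2: DROP seq=5000 -> fresh
Step 3: SEND seq=5162 -> fresh
Step 4: SEND seq=5000 -> retransmit
Step 5: SEND seq=5000 -> retransmit

Answer: 4 5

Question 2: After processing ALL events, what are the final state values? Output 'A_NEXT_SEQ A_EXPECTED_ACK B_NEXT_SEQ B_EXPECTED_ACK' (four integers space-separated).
Answer: 5331 7171 7171 5331

Derivation:
After event 0: A_seq=5000 A_ack=7073 B_seq=7073 B_ack=5000
After event 1: A_seq=5000 A_ack=7171 B_seq=7171 B_ack=5000
After event 2: A_seq=5162 A_ack=7171 B_seq=7171 B_ack=5000
After event 3: A_seq=5331 A_ack=7171 B_seq=7171 B_ack=5000
After event 4: A_seq=5331 A_ack=7171 B_seq=7171 B_ack=5331
After event 5: A_seq=5331 A_ack=7171 B_seq=7171 B_ack=5331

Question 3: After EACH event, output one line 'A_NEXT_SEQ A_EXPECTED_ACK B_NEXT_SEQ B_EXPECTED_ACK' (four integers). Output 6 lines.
5000 7073 7073 5000
5000 7171 7171 5000
5162 7171 7171 5000
5331 7171 7171 5000
5331 7171 7171 5331
5331 7171 7171 5331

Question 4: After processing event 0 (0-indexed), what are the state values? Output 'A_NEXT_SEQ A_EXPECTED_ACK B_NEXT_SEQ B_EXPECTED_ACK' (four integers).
After event 0: A_seq=5000 A_ack=7073 B_seq=7073 B_ack=5000

5000 7073 7073 5000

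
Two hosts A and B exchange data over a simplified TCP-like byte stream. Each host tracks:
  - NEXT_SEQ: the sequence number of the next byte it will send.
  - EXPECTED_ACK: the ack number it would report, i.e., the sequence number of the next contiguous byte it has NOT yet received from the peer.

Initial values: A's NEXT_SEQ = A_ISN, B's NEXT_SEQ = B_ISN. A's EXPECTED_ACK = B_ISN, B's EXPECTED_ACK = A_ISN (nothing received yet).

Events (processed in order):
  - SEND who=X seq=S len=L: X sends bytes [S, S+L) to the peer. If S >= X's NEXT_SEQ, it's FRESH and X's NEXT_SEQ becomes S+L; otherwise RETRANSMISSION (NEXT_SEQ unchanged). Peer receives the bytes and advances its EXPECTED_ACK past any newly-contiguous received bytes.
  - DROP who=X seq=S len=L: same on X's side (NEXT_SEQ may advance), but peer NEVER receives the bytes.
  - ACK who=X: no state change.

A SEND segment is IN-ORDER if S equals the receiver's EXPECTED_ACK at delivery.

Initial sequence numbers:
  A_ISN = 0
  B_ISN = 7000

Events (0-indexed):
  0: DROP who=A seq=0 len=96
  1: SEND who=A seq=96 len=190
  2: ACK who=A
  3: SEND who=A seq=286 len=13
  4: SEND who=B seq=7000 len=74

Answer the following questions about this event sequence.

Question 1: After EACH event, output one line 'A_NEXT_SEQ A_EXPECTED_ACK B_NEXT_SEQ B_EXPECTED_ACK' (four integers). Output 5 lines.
96 7000 7000 0
286 7000 7000 0
286 7000 7000 0
299 7000 7000 0
299 7074 7074 0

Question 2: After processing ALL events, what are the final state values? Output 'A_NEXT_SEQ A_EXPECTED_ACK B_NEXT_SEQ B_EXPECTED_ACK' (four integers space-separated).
After event 0: A_seq=96 A_ack=7000 B_seq=7000 B_ack=0
After event 1: A_seq=286 A_ack=7000 B_seq=7000 B_ack=0
After event 2: A_seq=286 A_ack=7000 B_seq=7000 B_ack=0
After event 3: A_seq=299 A_ack=7000 B_seq=7000 B_ack=0
After event 4: A_seq=299 A_ack=7074 B_seq=7074 B_ack=0

Answer: 299 7074 7074 0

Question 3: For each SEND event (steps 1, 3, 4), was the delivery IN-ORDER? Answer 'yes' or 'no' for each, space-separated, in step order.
Step 1: SEND seq=96 -> out-of-order
Step 3: SEND seq=286 -> out-of-order
Step 4: SEND seq=7000 -> in-order

Answer: no no yes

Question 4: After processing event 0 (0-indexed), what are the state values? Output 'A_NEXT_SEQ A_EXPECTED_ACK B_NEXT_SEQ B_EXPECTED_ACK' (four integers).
After event 0: A_seq=96 A_ack=7000 B_seq=7000 B_ack=0

96 7000 7000 0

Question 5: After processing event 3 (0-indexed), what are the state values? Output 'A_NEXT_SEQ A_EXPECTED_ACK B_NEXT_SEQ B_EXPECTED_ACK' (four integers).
After event 0: A_seq=96 A_ack=7000 B_seq=7000 B_ack=0
After event 1: A_seq=286 A_ack=7000 B_seq=7000 B_ack=0
After event 2: A_seq=286 A_ack=7000 B_seq=7000 B_ack=0
After event 3: A_seq=299 A_ack=7000 B_seq=7000 B_ack=0

299 7000 7000 0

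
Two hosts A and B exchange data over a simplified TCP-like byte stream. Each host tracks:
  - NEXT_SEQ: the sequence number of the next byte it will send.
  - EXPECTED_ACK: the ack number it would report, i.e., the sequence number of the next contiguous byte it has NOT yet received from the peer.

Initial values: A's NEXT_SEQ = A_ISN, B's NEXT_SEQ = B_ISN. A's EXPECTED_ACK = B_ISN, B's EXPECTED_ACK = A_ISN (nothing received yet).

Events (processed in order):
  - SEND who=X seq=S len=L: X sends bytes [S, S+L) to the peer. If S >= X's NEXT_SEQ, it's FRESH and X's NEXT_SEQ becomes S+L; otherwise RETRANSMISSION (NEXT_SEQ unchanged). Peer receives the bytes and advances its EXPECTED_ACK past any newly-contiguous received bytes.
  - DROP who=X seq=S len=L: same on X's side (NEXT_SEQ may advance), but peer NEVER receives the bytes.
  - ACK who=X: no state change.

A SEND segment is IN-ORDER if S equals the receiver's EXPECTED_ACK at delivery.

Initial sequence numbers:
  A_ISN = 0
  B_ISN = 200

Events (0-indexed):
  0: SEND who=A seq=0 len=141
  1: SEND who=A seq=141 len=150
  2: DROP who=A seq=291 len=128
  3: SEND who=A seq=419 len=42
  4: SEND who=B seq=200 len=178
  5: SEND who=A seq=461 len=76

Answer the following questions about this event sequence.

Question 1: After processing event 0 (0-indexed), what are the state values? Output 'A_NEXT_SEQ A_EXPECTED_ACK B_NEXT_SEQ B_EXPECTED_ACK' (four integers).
After event 0: A_seq=141 A_ack=200 B_seq=200 B_ack=141

141 200 200 141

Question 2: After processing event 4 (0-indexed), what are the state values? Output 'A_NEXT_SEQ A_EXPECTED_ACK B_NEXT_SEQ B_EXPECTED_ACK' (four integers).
After event 0: A_seq=141 A_ack=200 B_seq=200 B_ack=141
After event 1: A_seq=291 A_ack=200 B_seq=200 B_ack=291
After event 2: A_seq=419 A_ack=200 B_seq=200 B_ack=291
After event 3: A_seq=461 A_ack=200 B_seq=200 B_ack=291
After event 4: A_seq=461 A_ack=378 B_seq=378 B_ack=291

461 378 378 291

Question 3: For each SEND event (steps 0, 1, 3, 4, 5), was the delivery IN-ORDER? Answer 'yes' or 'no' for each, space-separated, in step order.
Answer: yes yes no yes no

Derivation:
Step 0: SEND seq=0 -> in-order
Step 1: SEND seq=141 -> in-order
Step 3: SEND seq=419 -> out-of-order
Step 4: SEND seq=200 -> in-order
Step 5: SEND seq=461 -> out-of-order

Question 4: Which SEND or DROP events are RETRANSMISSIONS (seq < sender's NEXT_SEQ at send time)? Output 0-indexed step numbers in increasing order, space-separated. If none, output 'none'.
Step 0: SEND seq=0 -> fresh
Step 1: SEND seq=141 -> fresh
Step 2: DROP seq=291 -> fresh
Step 3: SEND seq=419 -> fresh
Step 4: SEND seq=200 -> fresh
Step 5: SEND seq=461 -> fresh

Answer: none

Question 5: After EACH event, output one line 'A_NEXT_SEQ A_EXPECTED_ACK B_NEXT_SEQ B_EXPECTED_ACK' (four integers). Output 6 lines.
141 200 200 141
291 200 200 291
419 200 200 291
461 200 200 291
461 378 378 291
537 378 378 291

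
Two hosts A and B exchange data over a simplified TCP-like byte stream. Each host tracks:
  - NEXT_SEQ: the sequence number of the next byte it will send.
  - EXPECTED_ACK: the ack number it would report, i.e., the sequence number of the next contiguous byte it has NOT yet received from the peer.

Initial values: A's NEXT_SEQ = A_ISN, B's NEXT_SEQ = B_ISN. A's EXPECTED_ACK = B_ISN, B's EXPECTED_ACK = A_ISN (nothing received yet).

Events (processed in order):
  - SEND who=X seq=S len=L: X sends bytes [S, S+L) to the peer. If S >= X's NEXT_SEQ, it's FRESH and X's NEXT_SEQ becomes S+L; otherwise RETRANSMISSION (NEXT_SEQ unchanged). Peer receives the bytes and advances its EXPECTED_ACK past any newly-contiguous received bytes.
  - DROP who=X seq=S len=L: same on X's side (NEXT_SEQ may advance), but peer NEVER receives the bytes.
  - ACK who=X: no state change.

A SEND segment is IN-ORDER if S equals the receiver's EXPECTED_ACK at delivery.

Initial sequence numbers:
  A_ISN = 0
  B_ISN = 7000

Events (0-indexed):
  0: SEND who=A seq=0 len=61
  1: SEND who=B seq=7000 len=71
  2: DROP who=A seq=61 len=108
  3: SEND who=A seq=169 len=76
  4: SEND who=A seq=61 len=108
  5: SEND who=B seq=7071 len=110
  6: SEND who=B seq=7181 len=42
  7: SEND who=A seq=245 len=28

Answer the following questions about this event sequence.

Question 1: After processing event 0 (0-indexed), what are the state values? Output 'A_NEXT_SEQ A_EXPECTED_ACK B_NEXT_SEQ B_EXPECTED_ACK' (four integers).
After event 0: A_seq=61 A_ack=7000 B_seq=7000 B_ack=61

61 7000 7000 61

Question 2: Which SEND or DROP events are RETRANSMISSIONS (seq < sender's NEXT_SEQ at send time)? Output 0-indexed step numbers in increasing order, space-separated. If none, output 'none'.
Step 0: SEND seq=0 -> fresh
Step 1: SEND seq=7000 -> fresh
Step 2: DROP seq=61 -> fresh
Step 3: SEND seq=169 -> fresh
Step 4: SEND seq=61 -> retransmit
Step 5: SEND seq=7071 -> fresh
Step 6: SEND seq=7181 -> fresh
Step 7: SEND seq=245 -> fresh

Answer: 4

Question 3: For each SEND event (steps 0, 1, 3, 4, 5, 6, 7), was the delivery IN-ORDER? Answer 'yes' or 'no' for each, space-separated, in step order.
Step 0: SEND seq=0 -> in-order
Step 1: SEND seq=7000 -> in-order
Step 3: SEND seq=169 -> out-of-order
Step 4: SEND seq=61 -> in-order
Step 5: SEND seq=7071 -> in-order
Step 6: SEND seq=7181 -> in-order
Step 7: SEND seq=245 -> in-order

Answer: yes yes no yes yes yes yes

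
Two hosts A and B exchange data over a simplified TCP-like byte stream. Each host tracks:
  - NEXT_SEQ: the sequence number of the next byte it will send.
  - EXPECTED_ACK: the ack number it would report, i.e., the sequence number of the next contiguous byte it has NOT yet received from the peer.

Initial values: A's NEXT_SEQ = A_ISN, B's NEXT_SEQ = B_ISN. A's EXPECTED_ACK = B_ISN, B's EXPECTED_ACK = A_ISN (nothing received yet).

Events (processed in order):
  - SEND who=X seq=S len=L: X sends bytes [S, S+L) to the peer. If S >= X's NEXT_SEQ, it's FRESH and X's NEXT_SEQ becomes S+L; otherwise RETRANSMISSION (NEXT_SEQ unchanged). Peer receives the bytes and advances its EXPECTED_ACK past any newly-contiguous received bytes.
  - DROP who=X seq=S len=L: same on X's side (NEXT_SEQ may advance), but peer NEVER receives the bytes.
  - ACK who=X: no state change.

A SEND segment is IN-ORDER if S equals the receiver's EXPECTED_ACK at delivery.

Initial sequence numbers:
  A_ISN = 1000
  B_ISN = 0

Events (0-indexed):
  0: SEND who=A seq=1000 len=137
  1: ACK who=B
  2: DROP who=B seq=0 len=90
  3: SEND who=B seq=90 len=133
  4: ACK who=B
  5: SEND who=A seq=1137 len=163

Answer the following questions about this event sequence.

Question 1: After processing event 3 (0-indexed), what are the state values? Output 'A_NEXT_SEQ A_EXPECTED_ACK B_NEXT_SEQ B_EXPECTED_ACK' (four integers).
After event 0: A_seq=1137 A_ack=0 B_seq=0 B_ack=1137
After event 1: A_seq=1137 A_ack=0 B_seq=0 B_ack=1137
After event 2: A_seq=1137 A_ack=0 B_seq=90 B_ack=1137
After event 3: A_seq=1137 A_ack=0 B_seq=223 B_ack=1137

1137 0 223 1137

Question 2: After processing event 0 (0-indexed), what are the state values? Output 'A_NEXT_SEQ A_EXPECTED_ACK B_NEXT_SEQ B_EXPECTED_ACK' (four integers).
After event 0: A_seq=1137 A_ack=0 B_seq=0 B_ack=1137

1137 0 0 1137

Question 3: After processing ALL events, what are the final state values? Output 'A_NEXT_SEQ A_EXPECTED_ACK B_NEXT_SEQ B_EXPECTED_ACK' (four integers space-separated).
After event 0: A_seq=1137 A_ack=0 B_seq=0 B_ack=1137
After event 1: A_seq=1137 A_ack=0 B_seq=0 B_ack=1137
After event 2: A_seq=1137 A_ack=0 B_seq=90 B_ack=1137
After event 3: A_seq=1137 A_ack=0 B_seq=223 B_ack=1137
After event 4: A_seq=1137 A_ack=0 B_seq=223 B_ack=1137
After event 5: A_seq=1300 A_ack=0 B_seq=223 B_ack=1300

Answer: 1300 0 223 1300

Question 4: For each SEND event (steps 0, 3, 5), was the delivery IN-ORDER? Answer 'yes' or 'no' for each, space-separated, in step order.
Step 0: SEND seq=1000 -> in-order
Step 3: SEND seq=90 -> out-of-order
Step 5: SEND seq=1137 -> in-order

Answer: yes no yes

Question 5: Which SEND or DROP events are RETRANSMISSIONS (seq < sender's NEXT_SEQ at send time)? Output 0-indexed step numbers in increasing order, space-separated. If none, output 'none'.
Answer: none

Derivation:
Step 0: SEND seq=1000 -> fresh
Step 2: DROP seq=0 -> fresh
Step 3: SEND seq=90 -> fresh
Step 5: SEND seq=1137 -> fresh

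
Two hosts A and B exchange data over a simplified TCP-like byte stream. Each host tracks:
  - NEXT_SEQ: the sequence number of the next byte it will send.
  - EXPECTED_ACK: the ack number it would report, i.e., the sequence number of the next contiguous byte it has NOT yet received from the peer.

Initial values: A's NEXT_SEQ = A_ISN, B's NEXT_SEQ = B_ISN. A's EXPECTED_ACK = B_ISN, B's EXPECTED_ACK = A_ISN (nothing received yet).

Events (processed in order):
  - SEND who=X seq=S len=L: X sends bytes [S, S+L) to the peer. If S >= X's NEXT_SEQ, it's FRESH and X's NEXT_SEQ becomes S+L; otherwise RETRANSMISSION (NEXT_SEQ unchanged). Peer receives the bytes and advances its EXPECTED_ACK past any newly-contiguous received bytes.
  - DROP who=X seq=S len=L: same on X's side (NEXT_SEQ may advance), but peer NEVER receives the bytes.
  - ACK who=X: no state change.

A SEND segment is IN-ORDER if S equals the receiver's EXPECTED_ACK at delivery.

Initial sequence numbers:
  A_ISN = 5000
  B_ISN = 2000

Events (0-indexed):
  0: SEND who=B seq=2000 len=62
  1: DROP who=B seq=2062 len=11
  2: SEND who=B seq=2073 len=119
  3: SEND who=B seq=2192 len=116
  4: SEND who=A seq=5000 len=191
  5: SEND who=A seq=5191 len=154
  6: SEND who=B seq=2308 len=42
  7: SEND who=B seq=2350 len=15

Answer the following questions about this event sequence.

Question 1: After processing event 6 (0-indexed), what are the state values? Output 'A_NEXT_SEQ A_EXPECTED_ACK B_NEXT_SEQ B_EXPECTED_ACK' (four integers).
After event 0: A_seq=5000 A_ack=2062 B_seq=2062 B_ack=5000
After event 1: A_seq=5000 A_ack=2062 B_seq=2073 B_ack=5000
After event 2: A_seq=5000 A_ack=2062 B_seq=2192 B_ack=5000
After event 3: A_seq=5000 A_ack=2062 B_seq=2308 B_ack=5000
After event 4: A_seq=5191 A_ack=2062 B_seq=2308 B_ack=5191
After event 5: A_seq=5345 A_ack=2062 B_seq=2308 B_ack=5345
After event 6: A_seq=5345 A_ack=2062 B_seq=2350 B_ack=5345

5345 2062 2350 5345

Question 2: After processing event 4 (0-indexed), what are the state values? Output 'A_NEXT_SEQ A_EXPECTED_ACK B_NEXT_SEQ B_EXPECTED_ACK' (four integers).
After event 0: A_seq=5000 A_ack=2062 B_seq=2062 B_ack=5000
After event 1: A_seq=5000 A_ack=2062 B_seq=2073 B_ack=5000
After event 2: A_seq=5000 A_ack=2062 B_seq=2192 B_ack=5000
After event 3: A_seq=5000 A_ack=2062 B_seq=2308 B_ack=5000
After event 4: A_seq=5191 A_ack=2062 B_seq=2308 B_ack=5191

5191 2062 2308 5191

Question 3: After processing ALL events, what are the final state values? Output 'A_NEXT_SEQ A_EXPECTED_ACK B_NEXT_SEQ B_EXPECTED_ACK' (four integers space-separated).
After event 0: A_seq=5000 A_ack=2062 B_seq=2062 B_ack=5000
After event 1: A_seq=5000 A_ack=2062 B_seq=2073 B_ack=5000
After event 2: A_seq=5000 A_ack=2062 B_seq=2192 B_ack=5000
After event 3: A_seq=5000 A_ack=2062 B_seq=2308 B_ack=5000
After event 4: A_seq=5191 A_ack=2062 B_seq=2308 B_ack=5191
After event 5: A_seq=5345 A_ack=2062 B_seq=2308 B_ack=5345
After event 6: A_seq=5345 A_ack=2062 B_seq=2350 B_ack=5345
After event 7: A_seq=5345 A_ack=2062 B_seq=2365 B_ack=5345

Answer: 5345 2062 2365 5345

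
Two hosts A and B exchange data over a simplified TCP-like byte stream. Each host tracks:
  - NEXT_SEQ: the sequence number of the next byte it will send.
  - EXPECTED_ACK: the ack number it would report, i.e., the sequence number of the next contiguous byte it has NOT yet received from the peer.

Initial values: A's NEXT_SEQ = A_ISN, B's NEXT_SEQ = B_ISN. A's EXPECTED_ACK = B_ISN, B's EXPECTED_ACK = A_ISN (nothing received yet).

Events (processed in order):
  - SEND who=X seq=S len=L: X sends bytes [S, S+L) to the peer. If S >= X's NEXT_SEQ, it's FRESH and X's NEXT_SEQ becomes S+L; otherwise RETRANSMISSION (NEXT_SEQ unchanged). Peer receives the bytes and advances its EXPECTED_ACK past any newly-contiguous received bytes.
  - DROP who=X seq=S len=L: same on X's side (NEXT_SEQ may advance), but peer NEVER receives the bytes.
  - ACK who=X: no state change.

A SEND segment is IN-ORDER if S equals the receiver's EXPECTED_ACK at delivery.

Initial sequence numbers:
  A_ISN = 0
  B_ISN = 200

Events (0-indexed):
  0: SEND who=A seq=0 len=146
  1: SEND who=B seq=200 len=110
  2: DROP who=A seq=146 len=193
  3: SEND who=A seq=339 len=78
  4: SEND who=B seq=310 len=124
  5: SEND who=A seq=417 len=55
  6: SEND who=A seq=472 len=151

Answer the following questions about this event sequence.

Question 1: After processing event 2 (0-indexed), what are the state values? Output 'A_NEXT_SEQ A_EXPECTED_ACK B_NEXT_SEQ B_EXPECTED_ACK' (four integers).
After event 0: A_seq=146 A_ack=200 B_seq=200 B_ack=146
After event 1: A_seq=146 A_ack=310 B_seq=310 B_ack=146
After event 2: A_seq=339 A_ack=310 B_seq=310 B_ack=146

339 310 310 146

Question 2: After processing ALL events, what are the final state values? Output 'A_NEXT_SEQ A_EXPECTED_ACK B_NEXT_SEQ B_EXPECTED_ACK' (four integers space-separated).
After event 0: A_seq=146 A_ack=200 B_seq=200 B_ack=146
After event 1: A_seq=146 A_ack=310 B_seq=310 B_ack=146
After event 2: A_seq=339 A_ack=310 B_seq=310 B_ack=146
After event 3: A_seq=417 A_ack=310 B_seq=310 B_ack=146
After event 4: A_seq=417 A_ack=434 B_seq=434 B_ack=146
After event 5: A_seq=472 A_ack=434 B_seq=434 B_ack=146
After event 6: A_seq=623 A_ack=434 B_seq=434 B_ack=146

Answer: 623 434 434 146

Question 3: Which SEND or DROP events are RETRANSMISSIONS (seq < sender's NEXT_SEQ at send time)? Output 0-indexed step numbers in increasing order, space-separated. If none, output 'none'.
Answer: none

Derivation:
Step 0: SEND seq=0 -> fresh
Step 1: SEND seq=200 -> fresh
Step 2: DROP seq=146 -> fresh
Step 3: SEND seq=339 -> fresh
Step 4: SEND seq=310 -> fresh
Step 5: SEND seq=417 -> fresh
Step 6: SEND seq=472 -> fresh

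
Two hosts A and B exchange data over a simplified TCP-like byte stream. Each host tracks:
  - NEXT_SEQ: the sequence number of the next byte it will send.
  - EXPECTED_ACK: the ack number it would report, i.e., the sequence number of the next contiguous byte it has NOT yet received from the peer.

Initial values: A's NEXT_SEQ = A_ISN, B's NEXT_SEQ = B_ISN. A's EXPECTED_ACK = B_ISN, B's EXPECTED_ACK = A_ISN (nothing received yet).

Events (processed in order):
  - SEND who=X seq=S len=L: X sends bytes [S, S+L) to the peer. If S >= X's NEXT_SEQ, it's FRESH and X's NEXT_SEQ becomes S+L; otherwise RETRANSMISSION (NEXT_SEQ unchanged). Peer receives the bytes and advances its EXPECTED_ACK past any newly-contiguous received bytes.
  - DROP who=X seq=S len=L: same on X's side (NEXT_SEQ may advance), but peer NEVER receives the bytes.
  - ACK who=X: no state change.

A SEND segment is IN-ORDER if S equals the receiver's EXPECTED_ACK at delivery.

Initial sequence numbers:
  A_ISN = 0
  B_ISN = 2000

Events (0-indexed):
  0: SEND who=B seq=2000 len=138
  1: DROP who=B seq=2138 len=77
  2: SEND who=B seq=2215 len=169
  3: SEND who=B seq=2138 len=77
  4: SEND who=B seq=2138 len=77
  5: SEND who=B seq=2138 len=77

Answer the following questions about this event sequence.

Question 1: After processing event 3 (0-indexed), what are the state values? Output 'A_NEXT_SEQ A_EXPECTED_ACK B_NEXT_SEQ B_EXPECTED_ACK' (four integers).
After event 0: A_seq=0 A_ack=2138 B_seq=2138 B_ack=0
After event 1: A_seq=0 A_ack=2138 B_seq=2215 B_ack=0
After event 2: A_seq=0 A_ack=2138 B_seq=2384 B_ack=0
After event 3: A_seq=0 A_ack=2384 B_seq=2384 B_ack=0

0 2384 2384 0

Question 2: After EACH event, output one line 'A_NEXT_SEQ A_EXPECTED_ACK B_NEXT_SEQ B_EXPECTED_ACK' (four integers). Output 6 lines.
0 2138 2138 0
0 2138 2215 0
0 2138 2384 0
0 2384 2384 0
0 2384 2384 0
0 2384 2384 0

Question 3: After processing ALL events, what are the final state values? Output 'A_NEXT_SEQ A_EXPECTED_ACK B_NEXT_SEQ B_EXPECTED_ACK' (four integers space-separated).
After event 0: A_seq=0 A_ack=2138 B_seq=2138 B_ack=0
After event 1: A_seq=0 A_ack=2138 B_seq=2215 B_ack=0
After event 2: A_seq=0 A_ack=2138 B_seq=2384 B_ack=0
After event 3: A_seq=0 A_ack=2384 B_seq=2384 B_ack=0
After event 4: A_seq=0 A_ack=2384 B_seq=2384 B_ack=0
After event 5: A_seq=0 A_ack=2384 B_seq=2384 B_ack=0

Answer: 0 2384 2384 0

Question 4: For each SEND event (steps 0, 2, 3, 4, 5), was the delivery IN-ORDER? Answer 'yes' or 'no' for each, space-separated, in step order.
Answer: yes no yes no no

Derivation:
Step 0: SEND seq=2000 -> in-order
Step 2: SEND seq=2215 -> out-of-order
Step 3: SEND seq=2138 -> in-order
Step 4: SEND seq=2138 -> out-of-order
Step 5: SEND seq=2138 -> out-of-order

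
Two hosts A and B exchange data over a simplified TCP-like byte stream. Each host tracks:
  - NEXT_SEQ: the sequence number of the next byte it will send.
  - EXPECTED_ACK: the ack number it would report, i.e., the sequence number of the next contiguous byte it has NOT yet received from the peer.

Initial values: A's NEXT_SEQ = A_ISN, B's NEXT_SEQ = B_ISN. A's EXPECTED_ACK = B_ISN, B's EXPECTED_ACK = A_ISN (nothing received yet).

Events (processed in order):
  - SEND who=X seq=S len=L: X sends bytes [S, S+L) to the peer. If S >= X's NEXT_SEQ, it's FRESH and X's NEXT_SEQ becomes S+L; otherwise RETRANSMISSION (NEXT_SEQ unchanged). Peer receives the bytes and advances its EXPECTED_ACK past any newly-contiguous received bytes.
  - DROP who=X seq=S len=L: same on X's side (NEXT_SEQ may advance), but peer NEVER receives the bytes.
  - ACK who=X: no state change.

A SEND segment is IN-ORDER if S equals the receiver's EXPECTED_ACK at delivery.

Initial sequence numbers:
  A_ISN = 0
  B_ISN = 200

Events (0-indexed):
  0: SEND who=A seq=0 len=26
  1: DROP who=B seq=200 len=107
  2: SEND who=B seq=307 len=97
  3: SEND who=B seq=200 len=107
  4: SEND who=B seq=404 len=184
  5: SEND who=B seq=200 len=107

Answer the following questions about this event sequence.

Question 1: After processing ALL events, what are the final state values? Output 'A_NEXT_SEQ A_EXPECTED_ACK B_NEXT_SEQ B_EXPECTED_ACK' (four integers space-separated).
Answer: 26 588 588 26

Derivation:
After event 0: A_seq=26 A_ack=200 B_seq=200 B_ack=26
After event 1: A_seq=26 A_ack=200 B_seq=307 B_ack=26
After event 2: A_seq=26 A_ack=200 B_seq=404 B_ack=26
After event 3: A_seq=26 A_ack=404 B_seq=404 B_ack=26
After event 4: A_seq=26 A_ack=588 B_seq=588 B_ack=26
After event 5: A_seq=26 A_ack=588 B_seq=588 B_ack=26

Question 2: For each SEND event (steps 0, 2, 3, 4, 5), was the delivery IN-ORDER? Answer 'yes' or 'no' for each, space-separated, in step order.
Step 0: SEND seq=0 -> in-order
Step 2: SEND seq=307 -> out-of-order
Step 3: SEND seq=200 -> in-order
Step 4: SEND seq=404 -> in-order
Step 5: SEND seq=200 -> out-of-order

Answer: yes no yes yes no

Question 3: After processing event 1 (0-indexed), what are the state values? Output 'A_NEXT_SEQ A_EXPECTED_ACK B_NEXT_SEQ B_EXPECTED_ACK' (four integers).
After event 0: A_seq=26 A_ack=200 B_seq=200 B_ack=26
After event 1: A_seq=26 A_ack=200 B_seq=307 B_ack=26

26 200 307 26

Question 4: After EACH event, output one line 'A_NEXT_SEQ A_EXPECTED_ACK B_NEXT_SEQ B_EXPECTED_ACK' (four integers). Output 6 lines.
26 200 200 26
26 200 307 26
26 200 404 26
26 404 404 26
26 588 588 26
26 588 588 26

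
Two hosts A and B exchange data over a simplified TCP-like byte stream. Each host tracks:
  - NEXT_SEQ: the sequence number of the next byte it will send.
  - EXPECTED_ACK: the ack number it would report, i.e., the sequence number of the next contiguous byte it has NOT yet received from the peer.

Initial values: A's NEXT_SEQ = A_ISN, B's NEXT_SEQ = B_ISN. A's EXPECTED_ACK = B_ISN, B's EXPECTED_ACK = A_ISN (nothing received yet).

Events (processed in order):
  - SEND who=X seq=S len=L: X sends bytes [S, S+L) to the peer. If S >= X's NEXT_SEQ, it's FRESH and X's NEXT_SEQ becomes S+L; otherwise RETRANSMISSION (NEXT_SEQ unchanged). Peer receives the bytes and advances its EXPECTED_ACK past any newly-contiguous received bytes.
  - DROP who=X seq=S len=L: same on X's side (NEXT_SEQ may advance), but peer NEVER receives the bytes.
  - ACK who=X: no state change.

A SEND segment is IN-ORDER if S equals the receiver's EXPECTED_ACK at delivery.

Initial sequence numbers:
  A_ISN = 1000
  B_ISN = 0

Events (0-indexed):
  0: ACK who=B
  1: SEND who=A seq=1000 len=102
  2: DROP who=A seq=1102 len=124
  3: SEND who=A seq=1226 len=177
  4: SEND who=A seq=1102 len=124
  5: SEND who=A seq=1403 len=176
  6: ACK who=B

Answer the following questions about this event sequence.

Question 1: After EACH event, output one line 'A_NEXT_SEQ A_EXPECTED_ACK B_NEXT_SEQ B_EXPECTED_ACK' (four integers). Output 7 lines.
1000 0 0 1000
1102 0 0 1102
1226 0 0 1102
1403 0 0 1102
1403 0 0 1403
1579 0 0 1579
1579 0 0 1579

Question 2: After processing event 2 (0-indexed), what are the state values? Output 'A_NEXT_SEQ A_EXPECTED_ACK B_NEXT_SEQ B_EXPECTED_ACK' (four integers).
After event 0: A_seq=1000 A_ack=0 B_seq=0 B_ack=1000
After event 1: A_seq=1102 A_ack=0 B_seq=0 B_ack=1102
After event 2: A_seq=1226 A_ack=0 B_seq=0 B_ack=1102

1226 0 0 1102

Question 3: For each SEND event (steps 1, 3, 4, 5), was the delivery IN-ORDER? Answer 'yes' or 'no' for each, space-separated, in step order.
Step 1: SEND seq=1000 -> in-order
Step 3: SEND seq=1226 -> out-of-order
Step 4: SEND seq=1102 -> in-order
Step 5: SEND seq=1403 -> in-order

Answer: yes no yes yes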